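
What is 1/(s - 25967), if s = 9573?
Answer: -1/16394 ≈ -6.0998e-5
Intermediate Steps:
1/(s - 25967) = 1/(9573 - 25967) = 1/(-16394) = -1/16394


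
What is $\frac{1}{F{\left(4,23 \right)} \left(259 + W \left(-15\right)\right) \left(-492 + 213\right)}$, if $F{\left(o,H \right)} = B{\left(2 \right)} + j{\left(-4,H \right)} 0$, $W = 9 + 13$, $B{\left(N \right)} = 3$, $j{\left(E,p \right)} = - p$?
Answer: $\frac{1}{59427} \approx 1.6827 \cdot 10^{-5}$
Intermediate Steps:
$W = 22$
$F{\left(o,H \right)} = 3$ ($F{\left(o,H \right)} = 3 + - H 0 = 3 + 0 = 3$)
$\frac{1}{F{\left(4,23 \right)} \left(259 + W \left(-15\right)\right) \left(-492 + 213\right)} = \frac{1}{3 \left(259 + 22 \left(-15\right)\right) \left(-492 + 213\right)} = \frac{1}{3 \left(259 - 330\right) \left(-279\right)} = \frac{1}{3 \left(\left(-71\right) \left(-279\right)\right)} = \frac{1}{3 \cdot 19809} = \frac{1}{59427}$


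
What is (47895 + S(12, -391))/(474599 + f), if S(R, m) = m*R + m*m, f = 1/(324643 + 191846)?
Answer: 3616972467/8754470104 ≈ 0.41316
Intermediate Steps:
f = 1/516489 ≈ 1.9362e-6
S(R, m) = m**2 + R*m (S(R, m) = R*m + m**2 = m**2 + R*m)
(47895 + S(12, -391))/(474599 + f) = (47895 - 391*(12 - 391))/(474599 + 1/516489) = (47895 - 391*(-379))/(245125162912/516489) = (47895 + 148189)*(516489/245125162912) = 196084*(516489/245125162912) = 3616972467/8754470104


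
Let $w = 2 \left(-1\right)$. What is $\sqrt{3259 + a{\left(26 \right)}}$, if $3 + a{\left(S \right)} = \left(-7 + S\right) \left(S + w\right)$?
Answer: $8 \sqrt{58} \approx 60.926$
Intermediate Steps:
$w = -2$
$a{\left(S \right)} = -3 + \left(-7 + S\right) \left(-2 + S\right)$ ($a{\left(S \right)} = -3 + \left(-7 + S\right) \left(S - 2\right) = -3 + \left(-7 + S\right) \left(-2 + S\right)$)
$\sqrt{3259 + a{\left(26 \right)}} = \sqrt{3259 + \left(11 + 26^{2} - 234\right)} = \sqrt{3259 + \left(11 + 676 - 234\right)} = \sqrt{3259 + 453} = \sqrt{3712} = 8 \sqrt{58}$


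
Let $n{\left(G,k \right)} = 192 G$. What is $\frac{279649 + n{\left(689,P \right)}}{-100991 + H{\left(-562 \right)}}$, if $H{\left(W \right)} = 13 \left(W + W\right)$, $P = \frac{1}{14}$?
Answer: $- \frac{411937}{115603} \approx -3.5634$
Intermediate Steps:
$P = \frac{1}{14} \approx 0.071429$
$H{\left(W \right)} = 26 W$ ($H{\left(W \right)} = 13 \cdot 2 W = 26 W$)
$\frac{279649 + n{\left(689,P \right)}}{-100991 + H{\left(-562 \right)}} = \frac{279649 + 192 \cdot 689}{-100991 + 26 \left(-562\right)} = \frac{279649 + 132288}{-100991 - 14612} = \frac{411937}{-115603} = 411937 \left(- \frac{1}{115603}\right) = - \frac{411937}{115603}$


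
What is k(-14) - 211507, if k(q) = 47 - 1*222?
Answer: -211682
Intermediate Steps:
k(q) = -175 (k(q) = 47 - 222 = -175)
k(-14) - 211507 = -175 - 211507 = -211682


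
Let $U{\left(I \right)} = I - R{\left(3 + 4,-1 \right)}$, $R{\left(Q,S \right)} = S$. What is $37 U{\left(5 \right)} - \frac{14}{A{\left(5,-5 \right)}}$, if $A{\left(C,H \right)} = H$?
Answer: $\frac{1124}{5} \approx 224.8$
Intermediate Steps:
$U{\left(I \right)} = 1 + I$ ($U{\left(I \right)} = I - -1 = I + 1 = 1 + I$)
$37 U{\left(5 \right)} - \frac{14}{A{\left(5,-5 \right)}} = 37 \left(1 + 5\right) - \frac{14}{-5} = 37 \cdot 6 - - \frac{14}{5} = 222 + \frac{14}{5} = \frac{1124}{5}$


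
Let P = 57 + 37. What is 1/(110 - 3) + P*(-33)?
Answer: -331913/107 ≈ -3102.0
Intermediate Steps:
P = 94
1/(110 - 3) + P*(-33) = 1/(110 - 3) + 94*(-33) = 1/107 - 3102 = -331913/107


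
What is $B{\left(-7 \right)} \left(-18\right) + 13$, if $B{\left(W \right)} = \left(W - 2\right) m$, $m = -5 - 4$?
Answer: $-1445$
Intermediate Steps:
$m = -9$ ($m = -5 - 4 = -9$)
$B{\left(W \right)} = 18 - 9 W$ ($B{\left(W \right)} = \left(W - 2\right) \left(-9\right) = \left(-2 + W\right) \left(-9\right) = 18 - 9 W$)
$B{\left(-7 \right)} \left(-18\right) + 13 = \left(18 - -63\right) \left(-18\right) + 13 = \left(18 + 63\right) \left(-18\right) + 13 = 81 \left(-18\right) + 13 = -1458 + 13 = -1445$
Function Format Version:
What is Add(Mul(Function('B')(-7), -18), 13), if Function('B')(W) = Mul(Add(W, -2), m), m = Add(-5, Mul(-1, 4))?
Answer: -1445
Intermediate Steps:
m = -9 (m = Add(-5, -4) = -9)
Function('B')(W) = Add(18, Mul(-9, W)) (Function('B')(W) = Mul(Add(W, -2), -9) = Mul(Add(-2, W), -9) = Add(18, Mul(-9, W)))
Add(Mul(Function('B')(-7), -18), 13) = Add(Mul(Add(18, Mul(-9, -7)), -18), 13) = Add(Mul(Add(18, 63), -18), 13) = Add(Mul(81, -18), 13) = Add(-1458, 13) = -1445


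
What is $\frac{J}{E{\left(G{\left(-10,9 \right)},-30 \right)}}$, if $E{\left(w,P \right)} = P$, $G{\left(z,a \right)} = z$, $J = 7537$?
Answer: $- \frac{7537}{30} \approx -251.23$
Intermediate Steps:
$\frac{J}{E{\left(G{\left(-10,9 \right)},-30 \right)}} = \frac{7537}{-30} = 7537 \left(- \frac{1}{30}\right) = - \frac{7537}{30}$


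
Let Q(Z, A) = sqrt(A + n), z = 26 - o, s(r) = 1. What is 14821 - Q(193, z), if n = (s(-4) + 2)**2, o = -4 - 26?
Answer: 14821 - sqrt(65) ≈ 14813.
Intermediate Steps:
o = -30
z = 56 (z = 26 - 1*(-30) = 26 + 30 = 56)
n = 9 (n = (1 + 2)**2 = 3**2 = 9)
Q(Z, A) = sqrt(9 + A) (Q(Z, A) = sqrt(A + 9) = sqrt(9 + A))
14821 - Q(193, z) = 14821 - sqrt(9 + 56) = 14821 - sqrt(65)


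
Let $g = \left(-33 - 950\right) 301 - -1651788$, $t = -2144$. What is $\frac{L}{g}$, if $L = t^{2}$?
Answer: $\frac{4596736}{1355905} \approx 3.3902$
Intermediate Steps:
$L = 4596736$ ($L = \left(-2144\right)^{2} = 4596736$)
$g = 1355905$ ($g = \left(-983\right) 301 + 1651788 = -295883 + 1651788 = 1355905$)
$\frac{L}{g} = \frac{4596736}{1355905}$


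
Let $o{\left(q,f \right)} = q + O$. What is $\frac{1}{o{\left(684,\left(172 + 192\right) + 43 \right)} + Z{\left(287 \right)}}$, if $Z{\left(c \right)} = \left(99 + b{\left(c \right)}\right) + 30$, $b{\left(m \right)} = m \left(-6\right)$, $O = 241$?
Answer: $- \frac{1}{668} \approx -0.001497$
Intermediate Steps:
$b{\left(m \right)} = - 6 m$
$Z{\left(c \right)} = 129 - 6 c$ ($Z{\left(c \right)} = \left(99 - 6 c\right) + 30 = 129 - 6 c$)
$o{\left(q,f \right)} = 241 + q$ ($o{\left(q,f \right)} = q + 241 = 241 + q$)
$\frac{1}{o{\left(684,\left(172 + 192\right) + 43 \right)} + Z{\left(287 \right)}} = \frac{1}{\left(241 + 684\right) + \left(129 - 1722\right)} = \frac{1}{925 + \left(129 - 1722\right)} = \frac{1}{925 - 1593} = \frac{1}{-668} = - \frac{1}{668}$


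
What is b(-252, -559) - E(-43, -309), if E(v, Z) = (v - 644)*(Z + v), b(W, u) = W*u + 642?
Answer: -100314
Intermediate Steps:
b(W, u) = 642 + W*u
E(v, Z) = (-644 + v)*(Z + v)
b(-252, -559) - E(-43, -309) = (642 - 252*(-559)) - ((-43)² - 644*(-309) - 644*(-43) - 309*(-43)) = (642 + 140868) - (1849 + 198996 + 27692 + 13287) = 141510 - 1*241824 = 141510 - 241824 = -100314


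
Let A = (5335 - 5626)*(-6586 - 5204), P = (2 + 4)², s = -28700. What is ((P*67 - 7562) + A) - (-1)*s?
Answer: 3397040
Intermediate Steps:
P = 36 (P = 6² = 36)
A = 3430890 (A = -291*(-11790) = 3430890)
((P*67 - 7562) + A) - (-1)*s = ((36*67 - 7562) + 3430890) - (-1)*(-28700) = ((2412 - 7562) + 3430890) - 1*28700 = (-5150 + 3430890) - 28700 = 3425740 - 28700 = 3397040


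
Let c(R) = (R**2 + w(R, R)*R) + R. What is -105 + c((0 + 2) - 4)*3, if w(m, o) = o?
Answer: -87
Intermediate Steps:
c(R) = R + 2*R**2 (c(R) = (R**2 + R*R) + R = (R**2 + R**2) + R = 2*R**2 + R = R + 2*R**2)
-105 + c((0 + 2) - 4)*3 = -105 + (((0 + 2) - 4)*(1 + 2*((0 + 2) - 4)))*3 = -105 + ((2 - 4)*(1 + 2*(2 - 4)))*3 = -105 - 2*(1 + 2*(-2))*3 = -105 - 2*(1 - 4)*3 = -105 - 2*(-3)*3 = -105 + 6*3 = -105 + 18 = -87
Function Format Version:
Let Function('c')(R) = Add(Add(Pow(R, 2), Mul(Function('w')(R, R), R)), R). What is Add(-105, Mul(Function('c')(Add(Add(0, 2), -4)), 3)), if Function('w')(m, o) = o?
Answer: -87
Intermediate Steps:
Function('c')(R) = Add(R, Mul(2, Pow(R, 2))) (Function('c')(R) = Add(Add(Pow(R, 2), Mul(R, R)), R) = Add(Add(Pow(R, 2), Pow(R, 2)), R) = Add(Mul(2, Pow(R, 2)), R) = Add(R, Mul(2, Pow(R, 2))))
Add(-105, Mul(Function('c')(Add(Add(0, 2), -4)), 3)) = Add(-105, Mul(Mul(Add(Add(0, 2), -4), Add(1, Mul(2, Add(Add(0, 2), -4)))), 3)) = Add(-105, Mul(Mul(Add(2, -4), Add(1, Mul(2, Add(2, -4)))), 3)) = Add(-105, Mul(Mul(-2, Add(1, Mul(2, -2))), 3)) = Add(-105, Mul(Mul(-2, Add(1, -4)), 3)) = Add(-105, Mul(Mul(-2, -3), 3)) = Add(-105, Mul(6, 3)) = Add(-105, 18) = -87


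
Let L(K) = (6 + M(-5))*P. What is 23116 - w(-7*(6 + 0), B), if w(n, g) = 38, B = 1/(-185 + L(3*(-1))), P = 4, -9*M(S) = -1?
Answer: 23078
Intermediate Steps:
M(S) = ⅑ (M(S) = -⅑*(-1) = ⅑)
L(K) = 220/9 (L(K) = (6 + ⅑)*4 = (55/9)*4 = 220/9)
B = -9/1445 (B = 1/(-185 + 220/9) = 1/(-1445/9) = -9/1445 ≈ -0.0062284)
23116 - w(-7*(6 + 0), B) = 23116 - 1*38 = 23116 - 38 = 23078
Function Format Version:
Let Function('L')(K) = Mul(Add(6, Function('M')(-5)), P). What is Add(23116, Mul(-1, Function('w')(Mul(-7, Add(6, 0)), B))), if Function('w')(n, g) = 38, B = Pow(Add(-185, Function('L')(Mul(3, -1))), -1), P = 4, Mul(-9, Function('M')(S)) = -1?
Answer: 23078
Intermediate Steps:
Function('M')(S) = Rational(1, 9) (Function('M')(S) = Mul(Rational(-1, 9), -1) = Rational(1, 9))
Function('L')(K) = Rational(220, 9) (Function('L')(K) = Mul(Add(6, Rational(1, 9)), 4) = Mul(Rational(55, 9), 4) = Rational(220, 9))
B = Rational(-9, 1445) (B = Pow(Add(-185, Rational(220, 9)), -1) = Pow(Rational(-1445, 9), -1) = Rational(-9, 1445) ≈ -0.0062284)
Add(23116, Mul(-1, Function('w')(Mul(-7, Add(6, 0)), B))) = Add(23116, Mul(-1, 38)) = Add(23116, -38) = 23078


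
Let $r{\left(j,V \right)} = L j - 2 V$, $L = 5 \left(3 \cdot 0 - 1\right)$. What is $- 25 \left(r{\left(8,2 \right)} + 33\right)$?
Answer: $275$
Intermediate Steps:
$L = -5$ ($L = 5 \left(0 - 1\right) = 5 \left(-1\right) = -5$)
$r{\left(j,V \right)} = - 5 j - 2 V$
$- 25 \left(r{\left(8,2 \right)} + 33\right) = - 25 \left(\left(\left(-5\right) 8 - 4\right) + 33\right) = - 25 \left(\left(-40 - 4\right) + 33\right) = - 25 \left(-44 + 33\right) = \left(-25\right) \left(-11\right) = 275$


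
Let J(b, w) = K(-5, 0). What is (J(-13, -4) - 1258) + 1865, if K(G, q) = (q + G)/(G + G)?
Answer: 1215/2 ≈ 607.50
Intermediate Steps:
K(G, q) = (G + q)/(2*G) (K(G, q) = (G + q)/((2*G)) = (G + q)*(1/(2*G)) = (G + q)/(2*G))
J(b, w) = ½ (J(b, w) = (½)*(-5 + 0)/(-5) = (½)*(-⅕)*(-5) = ½)
(J(-13, -4) - 1258) + 1865 = (½ - 1258) + 1865 = -2515/2 + 1865 = 1215/2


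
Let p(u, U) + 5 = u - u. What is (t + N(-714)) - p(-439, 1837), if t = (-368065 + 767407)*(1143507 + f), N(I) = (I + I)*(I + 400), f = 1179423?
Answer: 927643960457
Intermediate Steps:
N(I) = 2*I*(400 + I) (N(I) = (2*I)*(400 + I) = 2*I*(400 + I))
p(u, U) = -5 (p(u, U) = -5 + (u - u) = -5 + 0 = -5)
t = 927643512060 (t = (-368065 + 767407)*(1143507 + 1179423) = 399342*2322930 = 927643512060)
(t + N(-714)) - p(-439, 1837) = (927643512060 + 2*(-714)*(400 - 714)) - 1*(-5) = (927643512060 + 2*(-714)*(-314)) + 5 = (927643512060 + 448392) + 5 = 927643960452 + 5 = 927643960457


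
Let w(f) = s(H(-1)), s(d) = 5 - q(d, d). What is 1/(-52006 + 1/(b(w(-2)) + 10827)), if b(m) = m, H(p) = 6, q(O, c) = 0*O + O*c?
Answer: -10796/561456775 ≈ -1.9229e-5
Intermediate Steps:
q(O, c) = O*c (q(O, c) = 0 + O*c = O*c)
s(d) = 5 - d² (s(d) = 5 - d*d = 5 - d²)
w(f) = -31 (w(f) = 5 - 1*6² = 5 - 1*36 = 5 - 36 = -31)
1/(-52006 + 1/(b(w(-2)) + 10827)) = 1/(-52006 + 1/(-31 + 10827)) = 1/(-52006 + 1/10796) = 1/(-561456775/10796) = -10796/561456775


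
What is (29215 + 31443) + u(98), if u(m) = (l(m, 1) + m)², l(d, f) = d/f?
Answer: 99074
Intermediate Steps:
u(m) = 4*m² (u(m) = (m/1 + m)² = (m*1 + m)² = (m + m)² = (2*m)² = 4*m²)
(29215 + 31443) + u(98) = (29215 + 31443) + 4*98² = 60658 + 4*9604 = 60658 + 38416 = 99074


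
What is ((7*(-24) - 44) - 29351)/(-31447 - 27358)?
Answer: 29563/58805 ≈ 0.50273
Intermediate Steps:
((7*(-24) - 44) - 29351)/(-31447 - 27358) = ((-168 - 44) - 29351)/(-58805) = (-212 - 29351)*(-1/58805) = -29563*(-1/58805) = 29563/58805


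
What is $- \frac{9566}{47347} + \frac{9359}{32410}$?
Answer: $\frac{19012359}{219216610} \approx 0.086729$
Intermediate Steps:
$- \frac{9566}{47347} + \frac{9359}{32410} = \left(-9566\right) \frac{1}{47347} + 9359 \cdot \frac{1}{32410} = - \frac{9566}{47347} + \frac{1337}{4630} = \frac{19012359}{219216610}$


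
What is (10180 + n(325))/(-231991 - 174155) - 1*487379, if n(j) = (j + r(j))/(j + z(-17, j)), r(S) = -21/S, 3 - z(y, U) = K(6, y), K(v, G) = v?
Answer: -5178789473636426/10625794725 ≈ -4.8738e+5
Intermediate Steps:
z(y, U) = -3 (z(y, U) = 3 - 1*6 = 3 - 6 = -3)
n(j) = (j - 21/j)/(-3 + j) (n(j) = (j - 21/j)/(j - 3) = (j - 21/j)/(-3 + j))
(10180 + n(325))/(-231991 - 174155) - 1*487379 = (10180 + (-21 + 325²)/(325*(-3 + 325)))/(-231991 - 174155) - 1*487379 = (10180 + (1/325)*(-21 + 105625)/322)/(-406146) - 487379 = (10180 + (1/325)*(1/322)*105604)*(-1/406146) - 487379 = (10180 + 52802/52325)*(-1/406146) - 487379 = (532721302/52325)*(-1/406146) - 487379 = -266360651/10625794725 - 487379 = -5178789473636426/10625794725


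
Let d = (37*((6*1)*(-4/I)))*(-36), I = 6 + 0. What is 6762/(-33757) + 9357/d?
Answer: 93278771/59952432 ≈ 1.5559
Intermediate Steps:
I = 6
d = 5328 (d = (37*((6*1)*(-4/6)))*(-36) = (37*(6*(-4*1/6)))*(-36) = (37*(6*(-2/3)))*(-36) = (37*(-4))*(-36) = -148*(-36) = 5328)
6762/(-33757) + 9357/d = 6762/(-33757) + 9357/5328 = 6762*(-1/33757) + 9357*(1/5328) = -6762/33757 + 3119/1776 = 93278771/59952432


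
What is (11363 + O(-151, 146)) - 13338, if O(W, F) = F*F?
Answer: 19341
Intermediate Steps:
O(W, F) = F²
(11363 + O(-151, 146)) - 13338 = (11363 + 146²) - 13338 = (11363 + 21316) - 13338 = 32679 - 13338 = 19341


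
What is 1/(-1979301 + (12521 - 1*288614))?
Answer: -1/2255394 ≈ -4.4338e-7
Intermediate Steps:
1/(-1979301 + (12521 - 1*288614)) = 1/(-1979301 + (12521 - 288614)) = 1/(-1979301 - 276093) = 1/(-2255394) = -1/2255394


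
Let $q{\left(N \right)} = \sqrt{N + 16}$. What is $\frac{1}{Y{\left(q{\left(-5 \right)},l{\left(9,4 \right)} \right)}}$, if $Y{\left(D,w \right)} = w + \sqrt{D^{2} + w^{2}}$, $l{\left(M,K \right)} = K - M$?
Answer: $1$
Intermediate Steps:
$q{\left(N \right)} = \sqrt{16 + N}$
$\frac{1}{Y{\left(q{\left(-5 \right)},l{\left(9,4 \right)} \right)}} = \frac{1}{\left(4 - 9\right) + \sqrt{\left(\sqrt{16 - 5}\right)^{2} + \left(4 - 9\right)^{2}}} = \frac{1}{\left(4 - 9\right) + \sqrt{\left(\sqrt{11}\right)^{2} + \left(4 - 9\right)^{2}}} = \frac{1}{-5 + \sqrt{11 + \left(-5\right)^{2}}} = \frac{1}{-5 + \sqrt{11 + 25}} = \frac{1}{-5 + \sqrt{36}} = \frac{1}{-5 + 6} = 1^{-1} = 1$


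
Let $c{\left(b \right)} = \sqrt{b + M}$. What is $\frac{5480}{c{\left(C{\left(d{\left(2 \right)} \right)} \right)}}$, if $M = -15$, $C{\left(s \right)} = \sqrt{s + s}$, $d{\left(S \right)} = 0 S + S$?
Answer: $- \frac{5480 i \sqrt{13}}{13} \approx - 1519.9 i$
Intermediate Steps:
$d{\left(S \right)} = S$ ($d{\left(S \right)} = 0 + S = S$)
$C{\left(s \right)} = \sqrt{2} \sqrt{s}$ ($C{\left(s \right)} = \sqrt{2 s} = \sqrt{2} \sqrt{s}$)
$c{\left(b \right)} = \sqrt{-15 + b}$ ($c{\left(b \right)} = \sqrt{b - 15} = \sqrt{-15 + b}$)
$\frac{5480}{c{\left(C{\left(d{\left(2 \right)} \right)} \right)}} = \frac{5480}{\sqrt{-15 + \sqrt{2} \sqrt{2}}} = \frac{5480}{\sqrt{-15 + 2}} = \frac{5480}{\sqrt{-13}} = \frac{5480}{i \sqrt{13}} = 5480 \left(- \frac{i \sqrt{13}}{13}\right) = - \frac{5480 i \sqrt{13}}{13}$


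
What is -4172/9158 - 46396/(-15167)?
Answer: 180808922/69449693 ≈ 2.6035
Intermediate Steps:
-4172/9158 - 46396/(-15167) = -4172*1/9158 - 46396*(-1/15167) = -2086/4579 + 46396/15167 = 180808922/69449693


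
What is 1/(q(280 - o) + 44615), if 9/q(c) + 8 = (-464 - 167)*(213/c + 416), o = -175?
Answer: 119573723/5334781647550 ≈ 2.2414e-5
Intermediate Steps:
q(c) = 9/(-262504 - 134403/c) (q(c) = 9/(-8 + (-464 - 167)*(213/c + 416)) = 9/(-8 - 631*(416 + 213/c)) = 9/(-8 + (-262496 - 134403/c)) = 9/(-262504 - 134403/c))
1/(q(280 - o) + 44615) = 1/(-9*(280 - 1*(-175))/(134403 + 262504*(280 - 1*(-175))) + 44615) = 1/(-9*(280 + 175)/(134403 + 262504*(280 + 175)) + 44615) = 1/(-9*455/(134403 + 262504*455) + 44615) = 1/(-9*455/(134403 + 119439320) + 44615) = 1/(-9*455/119573723 + 44615) = 1/(-9*455*1/119573723 + 44615) = 1/(-4095/119573723 + 44615) = 1/(5334781647550/119573723) = 119573723/5334781647550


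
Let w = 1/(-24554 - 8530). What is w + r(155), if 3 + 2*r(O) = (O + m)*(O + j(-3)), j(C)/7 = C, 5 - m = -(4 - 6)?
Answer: 350177597/33084 ≈ 10585.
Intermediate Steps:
m = 3 (m = 5 - (-1)*(4 - 6) = 5 - (-1)*(-2) = 5 - 1*2 = 5 - 2 = 3)
j(C) = 7*C
w = -1/33084 (w = 1/(-33084) = -1/33084 ≈ -3.0226e-5)
r(O) = -3/2 + (-21 + O)*(3 + O)/2 (r(O) = -3/2 + ((O + 3)*(O + 7*(-3)))/2 = -3/2 + ((3 + O)*(O - 21))/2 = -3/2 + ((3 + O)*(-21 + O))/2 = -3/2 + ((-21 + O)*(3 + O))/2 = -3/2 + (-21 + O)*(3 + O)/2)
w + r(155) = -1/33084 + (-33 + (½)*155² - 9*155) = -1/33084 + (-33 + (½)*24025 - 1395) = -1/33084 + (-33 + 24025/2 - 1395) = -1/33084 + 21169/2 = 350177597/33084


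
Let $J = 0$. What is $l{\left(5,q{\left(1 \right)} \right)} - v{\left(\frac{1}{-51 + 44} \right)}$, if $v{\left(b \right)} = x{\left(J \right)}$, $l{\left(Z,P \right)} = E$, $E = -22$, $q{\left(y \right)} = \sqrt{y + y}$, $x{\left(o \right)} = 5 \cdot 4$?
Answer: $-42$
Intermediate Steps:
$x{\left(o \right)} = 20$
$q{\left(y \right)} = \sqrt{2} \sqrt{y}$ ($q{\left(y \right)} = \sqrt{2 y} = \sqrt{2} \sqrt{y}$)
$l{\left(Z,P \right)} = -22$
$v{\left(b \right)} = 20$
$l{\left(5,q{\left(1 \right)} \right)} - v{\left(\frac{1}{-51 + 44} \right)} = -22 - 20 = -42$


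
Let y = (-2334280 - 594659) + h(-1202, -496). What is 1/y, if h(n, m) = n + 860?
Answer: -1/2929281 ≈ -3.4138e-7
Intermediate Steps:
h(n, m) = 860 + n
y = -2929281 (y = (-2334280 - 594659) + (860 - 1202) = -2928939 - 342 = -2929281)
1/y = 1/(-2929281) = -1/2929281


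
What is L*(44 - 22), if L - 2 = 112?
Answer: 2508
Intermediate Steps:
L = 114 (L = 2 + 112 = 114)
L*(44 - 22) = 114*(44 - 22) = 114*22 = 2508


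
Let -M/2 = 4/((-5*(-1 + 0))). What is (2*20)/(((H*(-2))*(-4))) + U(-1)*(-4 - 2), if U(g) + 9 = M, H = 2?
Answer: 661/10 ≈ 66.100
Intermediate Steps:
M = -8/5 (M = -8/((-5*(-1 + 0))) = -8/((-5*(-1))) = -8/5 ≈ -1.6000)
U(g) = -53/5 (U(g) = -9 - 8/5 = -53/5)
(2*20)/(((H*(-2))*(-4))) + U(-1)*(-4 - 2) = (2*20)/(((2*(-2))*(-4))) - 53*(-4 - 2)/5 = 40/(-4*(-4)) - 53/5*(-6) = 40/16 + 318/5 = (1/16)*40 + 318/5 = 5/2 + 318/5 = 661/10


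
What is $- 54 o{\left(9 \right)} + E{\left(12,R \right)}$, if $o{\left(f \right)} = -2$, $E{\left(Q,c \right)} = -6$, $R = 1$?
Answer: $102$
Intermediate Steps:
$- 54 o{\left(9 \right)} + E{\left(12,R \right)} = \left(-54\right) \left(-2\right) - 6 = 108 - 6 = 102$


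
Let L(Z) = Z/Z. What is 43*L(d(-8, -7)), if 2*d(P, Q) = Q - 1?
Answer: 43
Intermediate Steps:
d(P, Q) = -½ + Q/2 (d(P, Q) = (Q - 1)/2 = (-1 + Q)/2 = -½ + Q/2)
L(Z) = 1
43*L(d(-8, -7)) = 43*1 = 43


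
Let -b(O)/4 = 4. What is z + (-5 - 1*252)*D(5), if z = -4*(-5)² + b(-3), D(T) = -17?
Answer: 4253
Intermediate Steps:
b(O) = -16 (b(O) = -4*4 = -16)
z = -116 (z = -4*(-5)² - 16 = -4*25 - 16 = -100 - 16 = -116)
z + (-5 - 1*252)*D(5) = -116 + (-5 - 1*252)*(-17) = -116 + (-5 - 252)*(-17) = -116 - 257*(-17) = -116 + 4369 = 4253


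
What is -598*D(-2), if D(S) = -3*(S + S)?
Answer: -7176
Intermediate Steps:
D(S) = -6*S
-598*D(-2) = -(-3588)*(-2) = -598*12 = -7176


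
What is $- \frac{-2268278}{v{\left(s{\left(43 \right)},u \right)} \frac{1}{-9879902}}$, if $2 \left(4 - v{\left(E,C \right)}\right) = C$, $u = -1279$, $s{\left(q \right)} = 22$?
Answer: $- \frac{44820728697512}{1287} \approx -3.4826 \cdot 10^{10}$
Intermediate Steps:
$v{\left(E,C \right)} = 4 - \frac{C}{2}$
$- \frac{-2268278}{v{\left(s{\left(43 \right)},u \right)} \frac{1}{-9879902}} = - \frac{-2268278}{\left(4 - - \frac{1279}{2}\right) \frac{1}{-9879902}} = - \frac{-2268278}{\left(4 + \frac{1279}{2}\right) \left(- \frac{1}{9879902}\right)} = - \frac{-2268278}{\frac{1287}{2} \left(- \frac{1}{9879902}\right)} = - \frac{-2268278}{- \frac{1287}{19759804}} = - \frac{\left(-2268278\right) \left(-19759804\right)}{1287} = \left(-1\right) \frac{44820728697512}{1287} = - \frac{44820728697512}{1287}$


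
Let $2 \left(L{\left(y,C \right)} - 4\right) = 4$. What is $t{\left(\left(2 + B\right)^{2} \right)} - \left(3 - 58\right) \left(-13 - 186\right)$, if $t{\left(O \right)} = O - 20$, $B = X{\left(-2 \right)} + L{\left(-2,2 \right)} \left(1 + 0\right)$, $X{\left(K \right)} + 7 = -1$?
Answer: $-10965$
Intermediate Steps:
$X{\left(K \right)} = -8$ ($X{\left(K \right)} = -7 - 1 = -8$)
$L{\left(y,C \right)} = 6$ ($L{\left(y,C \right)} = 4 + \frac{1}{2} \cdot 4 = 4 + 2 = 6$)
$B = -2$ ($B = -8 + 6 \left(1 + 0\right) = -8 + 6 \cdot 1 = -8 + 6 = -2$)
$t{\left(O \right)} = -20 + O$
$t{\left(\left(2 + B\right)^{2} \right)} - \left(3 - 58\right) \left(-13 - 186\right) = \left(-20 + \left(2 - 2\right)^{2}\right) - \left(3 - 58\right) \left(-13 - 186\right) = \left(-20 + 0^{2}\right) - \left(-55\right) \left(-199\right) = \left(-20 + 0\right) - 10945 = -20 - 10945 = -10965$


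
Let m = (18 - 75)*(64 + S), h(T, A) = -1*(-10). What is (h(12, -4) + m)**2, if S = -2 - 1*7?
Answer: 9765625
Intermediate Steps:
S = -9 (S = -2 - 7 = -9)
h(T, A) = 10
m = -3135 (m = (18 - 75)*(64 - 9) = -57*55 = -3135)
(h(12, -4) + m)**2 = (10 - 3135)**2 = (-3125)**2 = 9765625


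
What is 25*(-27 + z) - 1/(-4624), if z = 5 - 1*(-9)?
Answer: -1502799/4624 ≈ -325.00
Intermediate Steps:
z = 14 (z = 5 + 9 = 14)
25*(-27 + z) - 1/(-4624) = 25*(-27 + 14) - 1/(-4624) = 25*(-13) - 1*(-1/4624) = -325 + 1/4624 = -1502799/4624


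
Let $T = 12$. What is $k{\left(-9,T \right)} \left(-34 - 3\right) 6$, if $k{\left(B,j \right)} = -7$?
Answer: $1554$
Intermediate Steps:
$k{\left(-9,T \right)} \left(-34 - 3\right) 6 = - 7 \left(-34 - 3\right) 6 = \left(-7\right) \left(-37\right) 6 = 259 \cdot 6 = 1554$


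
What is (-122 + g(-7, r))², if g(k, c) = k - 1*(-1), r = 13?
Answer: 16384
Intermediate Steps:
g(k, c) = 1 + k (g(k, c) = k + 1 = 1 + k)
(-122 + g(-7, r))² = (-122 + (1 - 7))² = (-122 - 6)² = (-128)² = 16384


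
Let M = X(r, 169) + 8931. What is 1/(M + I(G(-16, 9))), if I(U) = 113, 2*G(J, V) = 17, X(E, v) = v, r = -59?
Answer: 1/9213 ≈ 0.00010854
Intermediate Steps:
M = 9100 (M = 169 + 8931 = 9100)
G(J, V) = 17/2 (G(J, V) = (½)*17 = 17/2)
1/(M + I(G(-16, 9))) = 1/(9100 + 113) = 1/9213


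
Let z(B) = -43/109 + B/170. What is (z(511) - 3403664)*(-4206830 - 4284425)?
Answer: 107108428242866281/3706 ≈ 2.8901e+13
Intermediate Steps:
z(B) = -43/109 + B/170 (z(B) = -43*1/109 + B*(1/170) = -43/109 + B/170)
(z(511) - 3403664)*(-4206830 - 4284425) = ((-43/109 + (1/170)*511) - 3403664)*(-4206830 - 4284425) = ((-43/109 + 511/170) - 3403664)*(-8491255) = (48389/18530 - 3403664)*(-8491255) = -63069845531/18530*(-8491255) = 107108428242866281/3706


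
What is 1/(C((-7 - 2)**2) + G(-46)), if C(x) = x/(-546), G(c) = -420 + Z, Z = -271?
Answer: -182/125789 ≈ -0.0014469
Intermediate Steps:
G(c) = -691 (G(c) = -420 - 271 = -691)
C(x) = -x/546 (C(x) = x*(-1/546) = -x/546)
1/(C((-7 - 2)**2) + G(-46)) = 1/(-(-7 - 2)**2/546 - 691) = 1/(-1/546*(-9)**2 - 691) = 1/(-1/546*81 - 691) = 1/(-27/182 - 691) = 1/(-125789/182) = -182/125789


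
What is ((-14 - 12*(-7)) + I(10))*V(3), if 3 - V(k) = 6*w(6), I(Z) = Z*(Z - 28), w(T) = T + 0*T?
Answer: 3630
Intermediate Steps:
w(T) = T (w(T) = T + 0 = T)
I(Z) = Z*(-28 + Z)
V(k) = -33 (V(k) = 3 - 6*6 = 3 - 1*36 = 3 - 36 = -33)
((-14 - 12*(-7)) + I(10))*V(3) = ((-14 - 12*(-7)) + 10*(-28 + 10))*(-33) = ((-14 + 84) + 10*(-18))*(-33) = (70 - 180)*(-33) = -110*(-33) = 3630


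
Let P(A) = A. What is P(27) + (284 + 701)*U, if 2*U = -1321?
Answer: -1301131/2 ≈ -6.5057e+5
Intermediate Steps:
U = -1321/2 (U = (1/2)*(-1321) = -1321/2 ≈ -660.50)
P(27) + (284 + 701)*U = 27 + (284 + 701)*(-1321/2) = 27 + 985*(-1321/2) = 27 - 1301185/2 = -1301131/2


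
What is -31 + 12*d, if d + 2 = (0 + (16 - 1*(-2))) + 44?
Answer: 689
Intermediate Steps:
d = 60 (d = -2 + ((0 + (16 - 1*(-2))) + 44) = -2 + ((0 + (16 + 2)) + 44) = -2 + ((0 + 18) + 44) = -2 + (18 + 44) = -2 + 62 = 60)
-31 + 12*d = -31 + 12*60 = -31 + 720 = 689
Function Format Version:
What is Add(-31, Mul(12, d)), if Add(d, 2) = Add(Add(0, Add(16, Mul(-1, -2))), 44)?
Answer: 689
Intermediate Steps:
d = 60 (d = Add(-2, Add(Add(0, Add(16, Mul(-1, -2))), 44)) = Add(-2, Add(Add(0, Add(16, 2)), 44)) = Add(-2, Add(Add(0, 18), 44)) = Add(-2, Add(18, 44)) = Add(-2, 62) = 60)
Add(-31, Mul(12, d)) = Add(-31, Mul(12, 60)) = Add(-31, 720) = 689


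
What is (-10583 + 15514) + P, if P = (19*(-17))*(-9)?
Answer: 7838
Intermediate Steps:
P = 2907 (P = -323*(-9) = 2907)
(-10583 + 15514) + P = (-10583 + 15514) + 2907 = 4931 + 2907 = 7838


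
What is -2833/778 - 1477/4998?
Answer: -546730/138873 ≈ -3.9369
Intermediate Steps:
-2833/778 - 1477/4998 = -2833*1/778 - 1477*1/4998 = -2833/778 - 211/714 = -546730/138873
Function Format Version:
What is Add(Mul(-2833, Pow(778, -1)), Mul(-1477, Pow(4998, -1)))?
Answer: Rational(-546730, 138873) ≈ -3.9369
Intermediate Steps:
Add(Mul(-2833, Pow(778, -1)), Mul(-1477, Pow(4998, -1))) = Add(Mul(-2833, Rational(1, 778)), Mul(-1477, Rational(1, 4998))) = Add(Rational(-2833, 778), Rational(-211, 714)) = Rational(-546730, 138873)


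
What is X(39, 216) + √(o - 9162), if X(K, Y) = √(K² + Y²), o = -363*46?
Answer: 3*√5353 + 2*I*√6465 ≈ 219.49 + 160.81*I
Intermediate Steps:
o = -16698
X(39, 216) + √(o - 9162) = √(39² + 216²) + √(-16698 - 9162) = √(1521 + 46656) + √(-25860) = √48177 + 2*I*√6465 = 3*√5353 + 2*I*√6465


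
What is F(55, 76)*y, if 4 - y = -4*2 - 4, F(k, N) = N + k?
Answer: 2096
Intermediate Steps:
y = 16 (y = 4 - (-4*2 - 4) = 4 - (-8 - 4) = 4 - 1*(-12) = 4 + 12 = 16)
F(55, 76)*y = (76 + 55)*16 = 131*16 = 2096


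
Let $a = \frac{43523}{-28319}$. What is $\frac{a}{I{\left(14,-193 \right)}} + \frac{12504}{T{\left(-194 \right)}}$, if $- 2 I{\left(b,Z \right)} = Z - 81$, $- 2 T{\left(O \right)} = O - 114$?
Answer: $\frac{24252551885}{298737131} \approx 81.184$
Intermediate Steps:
$a = - \frac{43523}{28319}$ ($a = 43523 \left(- \frac{1}{28319}\right) = - \frac{43523}{28319} \approx -1.5369$)
$T{\left(O \right)} = 57 - \frac{O}{2}$ ($T{\left(O \right)} = - \frac{O - 114}{2} = - \frac{-114 + O}{2} = 57 - \frac{O}{2}$)
$I{\left(b,Z \right)} = \frac{81}{2} - \frac{Z}{2}$ ($I{\left(b,Z \right)} = - \frac{Z - 81}{2} = - \frac{-81 + Z}{2} = \frac{81}{2} - \frac{Z}{2}$)
$\frac{a}{I{\left(14,-193 \right)}} + \frac{12504}{T{\left(-194 \right)}} = - \frac{43523}{28319 \left(\frac{81}{2} - - \frac{193}{2}\right)} + \frac{12504}{57 - -97} = - \frac{43523}{28319 \left(\frac{81}{2} + \frac{193}{2}\right)} + \frac{12504}{57 + 97} = - \frac{43523}{28319 \cdot 137} + \frac{12504}{154} = \left(- \frac{43523}{28319}\right) \frac{1}{137} + 12504 \cdot \frac{1}{154} = - \frac{43523}{3879703} + \frac{6252}{77} = \frac{24252551885}{298737131}$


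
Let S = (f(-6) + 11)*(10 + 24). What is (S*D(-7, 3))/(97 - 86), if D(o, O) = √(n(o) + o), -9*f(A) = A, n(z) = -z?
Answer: 0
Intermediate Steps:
f(A) = -A/9
D(o, O) = 0 (D(o, O) = √(-o + o) = √0 = 0)
S = 1190/3 (S = (-⅑*(-6) + 11)*(10 + 24) = (⅔ + 11)*34 = (35/3)*34 = 1190/3 ≈ 396.67)
(S*D(-7, 3))/(97 - 86) = ((1190/3)*0)/(97 - 86) = 0/11 = 0*(1/11) = 0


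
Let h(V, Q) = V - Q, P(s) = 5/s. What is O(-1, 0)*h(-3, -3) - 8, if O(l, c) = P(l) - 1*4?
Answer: -8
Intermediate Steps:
O(l, c) = -4 + 5/l (O(l, c) = 5/l - 1*4 = 5/l - 4 = -4 + 5/l)
O(-1, 0)*h(-3, -3) - 8 = (-4 + 5/(-1))*(-3 - 1*(-3)) - 8 = (-4 + 5*(-1))*(-3 + 3) - 8 = (-4 - 5)*0 - 8 = -9*0 - 8 = 0 - 8 = -8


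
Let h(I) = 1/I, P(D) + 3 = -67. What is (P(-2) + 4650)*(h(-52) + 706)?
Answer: 42034095/13 ≈ 3.2334e+6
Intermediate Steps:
P(D) = -70 (P(D) = -3 - 67 = -70)
(P(-2) + 4650)*(h(-52) + 706) = (-70 + 4650)*(1/(-52) + 706) = 4580*(-1/52 + 706) = 4580*(36711/52) = 42034095/13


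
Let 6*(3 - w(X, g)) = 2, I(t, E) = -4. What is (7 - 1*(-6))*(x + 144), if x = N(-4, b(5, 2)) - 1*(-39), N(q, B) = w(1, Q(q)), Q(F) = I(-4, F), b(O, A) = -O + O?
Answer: 7241/3 ≈ 2413.7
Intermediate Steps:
b(O, A) = 0
Q(F) = -4
w(X, g) = 8/3 (w(X, g) = 3 - 1/6*2 = 3 - 1/3 = 8/3)
N(q, B) = 8/3
x = 125/3 (x = 8/3 - 1*(-39) = 8/3 + 39 = 125/3 ≈ 41.667)
(7 - 1*(-6))*(x + 144) = (7 - 1*(-6))*(125/3 + 144) = (7 + 6)*(557/3) = 13*(557/3) = 7241/3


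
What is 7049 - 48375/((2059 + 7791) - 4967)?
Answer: 34371892/4883 ≈ 7039.1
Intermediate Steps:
7049 - 48375/((2059 + 7791) - 4967) = 7049 - 48375/(9850 - 4967) = 7049 - 48375/4883 = 34371892/4883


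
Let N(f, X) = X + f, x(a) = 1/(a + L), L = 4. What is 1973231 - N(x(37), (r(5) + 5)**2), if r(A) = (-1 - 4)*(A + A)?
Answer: 80819445/41 ≈ 1.9712e+6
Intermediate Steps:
r(A) = -10*A
x(a) = 1/(4 + a) (x(a) = 1/(a + 4) = 1/(4 + a))
1973231 - N(x(37), (r(5) + 5)**2) = 1973231 - ((-10*5 + 5)**2 + 1/(4 + 37)) = 1973231 - ((-50 + 5)**2 + 1/41) = 1973231 - ((-45)**2 + 1/41) = 1973231 - (2025 + 1/41) = 1973231 - 1*83026/41 = 1973231 - 83026/41 = 80819445/41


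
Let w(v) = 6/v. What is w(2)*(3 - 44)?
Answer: -123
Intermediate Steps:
w(2)*(3 - 44) = (6/2)*(3 - 44) = (6*(1/2))*(-41) = 3*(-41) = -123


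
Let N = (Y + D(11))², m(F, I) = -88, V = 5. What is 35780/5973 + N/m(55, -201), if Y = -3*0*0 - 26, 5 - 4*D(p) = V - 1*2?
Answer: -267383/191136 ≈ -1.3989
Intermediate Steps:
D(p) = ½ (D(p) = 5/4 - (5 - 1*2)/4 = 5/4 - (5 - 2)/4 = 5/4 - ¼*3 = 5/4 - ¾ = ½)
Y = -26 (Y = 0*0 - 26 = 0 - 26 = -26)
N = 2601/4 (N = (-26 + ½)² = (-51/2)² = 2601/4 ≈ 650.25)
35780/5973 + N/m(55, -201) = 35780/5973 + (2601/4)/(-88) = 35780*(1/5973) + (2601/4)*(-1/88) = 35780/5973 - 2601/352 = -267383/191136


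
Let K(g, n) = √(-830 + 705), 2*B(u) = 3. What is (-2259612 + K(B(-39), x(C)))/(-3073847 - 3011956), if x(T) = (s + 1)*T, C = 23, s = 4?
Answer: 753204/2028601 - 5*I*√5/6085803 ≈ 0.37129 - 1.8371e-6*I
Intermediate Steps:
B(u) = 3/2 (B(u) = (½)*3 = 3/2)
x(T) = 5*T (x(T) = (4 + 1)*T = 5*T)
K(g, n) = 5*I*√5 (K(g, n) = √(-125) = 5*I*√5)
(-2259612 + K(B(-39), x(C)))/(-3073847 - 3011956) = (-2259612 + 5*I*√5)/(-3073847 - 3011956) = (-2259612 + 5*I*√5)/(-6085803) = (-2259612 + 5*I*√5)*(-1/6085803) = 753204/2028601 - 5*I*√5/6085803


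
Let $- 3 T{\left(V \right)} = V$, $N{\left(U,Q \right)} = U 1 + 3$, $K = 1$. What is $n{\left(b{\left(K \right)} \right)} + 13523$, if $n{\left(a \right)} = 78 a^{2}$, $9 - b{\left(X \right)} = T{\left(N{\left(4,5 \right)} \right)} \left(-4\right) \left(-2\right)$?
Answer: $\frac{219683}{3} \approx 73228.0$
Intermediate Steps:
$N{\left(U,Q \right)} = 3 + U$ ($N{\left(U,Q \right)} = U + 3 = 3 + U$)
$T{\left(V \right)} = - \frac{V}{3}$
$b{\left(X \right)} = \frac{83}{3}$ ($b{\left(X \right)} = 9 - - \frac{3 + 4}{3} \left(-4\right) \left(-2\right) = 9 - \left(- \frac{1}{3}\right) 7 \left(-4\right) \left(-2\right) = 9 - \left(- \frac{7}{3}\right) \left(-4\right) \left(-2\right) = 9 - \frac{28}{3} \left(-2\right) = 9 - - \frac{56}{3} = 9 + \frac{56}{3} = \frac{83}{3}$)
$n{\left(b{\left(K \right)} \right)} + 13523 = 78 \left(\frac{83}{3}\right)^{2} + 13523 = 78 \cdot \frac{6889}{9} + 13523 = \frac{179114}{3} + 13523 = \frac{219683}{3}$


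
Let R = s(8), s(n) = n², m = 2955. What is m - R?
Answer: 2891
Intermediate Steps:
R = 64 (R = 8² = 64)
m - R = 2955 - 1*64 = 2955 - 64 = 2891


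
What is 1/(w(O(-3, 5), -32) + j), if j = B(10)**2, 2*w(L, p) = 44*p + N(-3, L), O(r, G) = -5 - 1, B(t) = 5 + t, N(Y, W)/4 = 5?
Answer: -1/469 ≈ -0.0021322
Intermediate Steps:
N(Y, W) = 20 (N(Y, W) = 4*5 = 20)
O(r, G) = -6
w(L, p) = 10 + 22*p (w(L, p) = (44*p + 20)/2 = (20 + 44*p)/2 = 10 + 22*p)
j = 225 (j = (5 + 10)**2 = 15**2 = 225)
1/(w(O(-3, 5), -32) + j) = 1/((10 + 22*(-32)) + 225) = 1/((10 - 704) + 225) = 1/(-694 + 225) = 1/(-469) = -1/469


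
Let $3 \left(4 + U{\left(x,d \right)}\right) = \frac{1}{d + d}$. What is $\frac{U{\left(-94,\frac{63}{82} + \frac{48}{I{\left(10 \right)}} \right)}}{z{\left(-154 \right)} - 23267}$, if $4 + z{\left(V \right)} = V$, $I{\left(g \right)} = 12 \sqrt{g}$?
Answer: $\frac{140093}{795208475} - \frac{6724 \sqrt{10}}{2385625425} \approx 0.00016726$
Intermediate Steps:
$U{\left(x,d \right)} = -4 + \frac{1}{6 d}$ ($U{\left(x,d \right)} = -4 + \frac{1}{3 \left(d + d\right)} = -4 + \frac{1}{3 \cdot 2 d} = -4 + \frac{\frac{1}{2} \frac{1}{d}}{3} = -4 + \frac{1}{6 d}$)
$z{\left(V \right)} = -4 + V$
$\frac{U{\left(-94,\frac{63}{82} + \frac{48}{I{\left(10 \right)}} \right)}}{z{\left(-154 \right)} - 23267} = \frac{-4 + \frac{1}{6 \left(\frac{63}{82} + \frac{48}{12 \sqrt{10}}\right)}}{\left(-4 - 154\right) - 23267} = \frac{-4 + \frac{1}{6 \left(63 \cdot \frac{1}{82} + 48 \frac{\sqrt{10}}{120}\right)}}{-158 - 23267} = \frac{-4 + \frac{1}{6 \left(\frac{63}{82} + \frac{2 \sqrt{10}}{5}\right)}}{-23425} = \left(-4 + \frac{1}{6 \left(\frac{63}{82} + \frac{2 \sqrt{10}}{5}\right)}\right) \left(- \frac{1}{23425}\right) = \frac{4}{23425} - \frac{1}{140550 \left(\frac{63}{82} + \frac{2 \sqrt{10}}{5}\right)}$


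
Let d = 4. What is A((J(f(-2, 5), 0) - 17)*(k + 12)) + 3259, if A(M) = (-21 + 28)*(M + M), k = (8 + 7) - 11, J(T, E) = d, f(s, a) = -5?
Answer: 347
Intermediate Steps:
J(T, E) = 4
k = 4 (k = 15 - 11 = 4)
A(M) = 14*M (A(M) = 7*(2*M) = 14*M)
A((J(f(-2, 5), 0) - 17)*(k + 12)) + 3259 = 14*((4 - 17)*(4 + 12)) + 3259 = 14*(-13*16) + 3259 = 14*(-208) + 3259 = -2912 + 3259 = 347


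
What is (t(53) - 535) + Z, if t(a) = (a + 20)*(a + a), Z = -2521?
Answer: 4682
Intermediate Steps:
t(a) = 2*a*(20 + a) (t(a) = (20 + a)*(2*a) = 2*a*(20 + a))
(t(53) - 535) + Z = (2*53*(20 + 53) - 535) - 2521 = (2*53*73 - 535) - 2521 = (7738 - 535) - 2521 = 7203 - 2521 = 4682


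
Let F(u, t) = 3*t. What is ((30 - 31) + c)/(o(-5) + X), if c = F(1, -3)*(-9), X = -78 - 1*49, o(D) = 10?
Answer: -80/117 ≈ -0.68376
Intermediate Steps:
X = -127 (X = -78 - 49 = -127)
c = 81 (c = (3*(-3))*(-9) = -9*(-9) = 81)
((30 - 31) + c)/(o(-5) + X) = ((30 - 31) + 81)/(10 - 127) = (-1 + 81)/(-117) = -1/117*80 = -80/117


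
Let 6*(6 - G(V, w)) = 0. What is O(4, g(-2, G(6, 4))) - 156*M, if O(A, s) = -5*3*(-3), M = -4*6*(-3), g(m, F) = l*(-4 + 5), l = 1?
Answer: -11187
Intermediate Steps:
G(V, w) = 6 (G(V, w) = 6 - ⅙*0 = 6 + 0 = 6)
g(m, F) = 1 (g(m, F) = 1*(-4 + 5) = 1*1 = 1)
M = 72 (M = -24*(-3) = 72)
O(A, s) = 45 (O(A, s) = -15*(-3) = 45)
O(4, g(-2, G(6, 4))) - 156*M = 45 - 156*72 = 45 - 11232 = -11187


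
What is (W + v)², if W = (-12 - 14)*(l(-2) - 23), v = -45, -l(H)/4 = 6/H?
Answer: 58081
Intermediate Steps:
l(H) = -24/H
W = 286 (W = (-12 - 14)*(-24/(-2) - 23) = -26*(-24*(-½) - 23) = -26*(12 - 23) = -26*(-11) = 286)
(W + v)² = (286 - 45)² = 241² = 58081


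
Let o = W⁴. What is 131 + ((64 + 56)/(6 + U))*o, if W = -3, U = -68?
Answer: -799/31 ≈ -25.774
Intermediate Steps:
o = 81 (o = (-3)⁴ = 81)
131 + ((64 + 56)/(6 + U))*o = 131 + ((64 + 56)/(6 - 68))*81 = 131 + (120/(-62))*81 = 131 + (120*(-1/62))*81 = 131 - 60/31*81 = 131 - 4860/31 = -799/31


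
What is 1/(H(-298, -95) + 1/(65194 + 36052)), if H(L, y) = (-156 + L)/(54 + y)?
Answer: 4151086/45965725 ≈ 0.090308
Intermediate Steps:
H(L, y) = (-156 + L)/(54 + y)
1/(H(-298, -95) + 1/(65194 + 36052)) = 1/((-156 - 298)/(54 - 95) + 1/(65194 + 36052)) = 1/(-454/(-41) + 1/101246) = 1/(-1/41*(-454) + 1/101246) = 1/(454/41 + 1/101246) = 1/(45965725/4151086) = 4151086/45965725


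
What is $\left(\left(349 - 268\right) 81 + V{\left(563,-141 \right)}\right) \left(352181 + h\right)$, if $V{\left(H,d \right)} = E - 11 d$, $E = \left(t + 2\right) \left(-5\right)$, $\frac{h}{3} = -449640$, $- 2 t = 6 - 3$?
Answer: $- \frac{16166109841}{2} \approx -8.0831 \cdot 10^{9}$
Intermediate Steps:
$t = - \frac{3}{2}$ ($t = - \frac{6 - 3}{2} = \left(- \frac{1}{2}\right) 3 = - \frac{3}{2} \approx -1.5$)
$h = -1348920$ ($h = 3 \left(-449640\right) = -1348920$)
$E = - \frac{5}{2}$ ($E = \left(- \frac{3}{2} + 2\right) \left(-5\right) = \frac{1}{2} \left(-5\right) = - \frac{5}{2} \approx -2.5$)
$V{\left(H,d \right)} = - \frac{5}{2} - 11 d$
$\left(\left(349 - 268\right) 81 + V{\left(563,-141 \right)}\right) \left(352181 + h\right) = \left(\left(349 - 268\right) 81 - - \frac{3097}{2}\right) \left(352181 - 1348920\right) = \left(81 \cdot 81 + \left(- \frac{5}{2} + 1551\right)\right) \left(-996739\right) = \left(6561 + \frac{3097}{2}\right) \left(-996739\right) = \frac{16219}{2} \left(-996739\right) = - \frac{16166109841}{2}$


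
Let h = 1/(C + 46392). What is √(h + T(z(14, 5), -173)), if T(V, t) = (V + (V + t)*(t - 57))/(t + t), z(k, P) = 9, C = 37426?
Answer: 2*I*√1432999237801677/7250257 ≈ 10.442*I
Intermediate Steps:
T(V, t) = (V + (-57 + t)*(V + t))/(2*t) (T(V, t) = (V + (V + t)*(-57 + t))/((2*t)) = (V + (-57 + t)*(V + t))*(1/(2*t)) = (V + (-57 + t)*(V + t))/(2*t))
h = 1/83818 (h = 1/(37426 + 46392) = 1/83818 ≈ 1.1931e-5)
√(h + T(z(14, 5), -173)) = √(1/83818 + (½)*(-56*9 - 173*(-57 + 9 - 173))/(-173)) = √(1/83818 + (½)*(-1/173)*(-504 - 173*(-221))) = √(1/83818 + (½)*(-1/173)*(-504 + 38233)) = √(1/83818 + (½)*(-1/173)*37729) = √(1/83818 - 37729/346) = √(-790592244/7250257) = 2*I*√1432999237801677/7250257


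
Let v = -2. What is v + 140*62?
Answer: 8678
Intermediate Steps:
v + 140*62 = -2 + 140*62 = -2 + 8680 = 8678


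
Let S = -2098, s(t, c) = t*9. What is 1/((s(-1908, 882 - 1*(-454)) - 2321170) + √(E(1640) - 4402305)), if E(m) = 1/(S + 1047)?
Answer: -1228798721/2873353972271860 - I*√1215697626589/2873353972271860 ≈ -4.2765e-7 - 3.8373e-10*I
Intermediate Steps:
s(t, c) = 9*t
E(m) = -1/1051 (E(m) = 1/(-2098 + 1047) = 1/(-1051) = -1/1051)
1/((s(-1908, 882 - 1*(-454)) - 2321170) + √(E(1640) - 4402305)) = 1/((9*(-1908) - 2321170) + √(-1/1051 - 4402305)) = 1/((-17172 - 2321170) + √(-4626822556/1051)) = 1/(-2338342 + 2*I*√1215697626589/1051)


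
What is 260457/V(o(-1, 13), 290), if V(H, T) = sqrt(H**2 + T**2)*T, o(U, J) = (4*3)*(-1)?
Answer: 260457*sqrt(21061)/12215380 ≈ 3.0943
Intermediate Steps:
o(U, J) = -12 (o(U, J) = 12*(-1) = -12)
V(H, T) = T*sqrt(H**2 + T**2)
260457/V(o(-1, 13), 290) = 260457/((290*sqrt((-12)**2 + 290**2))) = 260457/((290*sqrt(144 + 84100))) = 260457/((290*sqrt(84244))) = 260457/((290*(2*sqrt(21061)))) = 260457/((580*sqrt(21061))) = 260457*(sqrt(21061)/12215380) = 260457*sqrt(21061)/12215380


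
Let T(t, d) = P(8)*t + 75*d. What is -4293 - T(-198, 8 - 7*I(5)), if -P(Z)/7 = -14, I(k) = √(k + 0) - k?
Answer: 11886 + 525*√5 ≈ 13060.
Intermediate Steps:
I(k) = √k - k
P(Z) = 98 (P(Z) = -7*(-14) = 98)
T(t, d) = 75*d + 98*t (T(t, d) = 98*t + 75*d = 75*d + 98*t)
-4293 - T(-198, 8 - 7*I(5)) = -4293 - (75*(8 - 7*(√5 - 1*5)) + 98*(-198)) = -4293 - (75*(8 - 7*(√5 - 5)) - 19404) = -4293 - (75*(8 - 7*(-5 + √5)) - 19404) = -4293 - (75*(8 + (35 - 7*√5)) - 19404) = -4293 - (75*(43 - 7*√5) - 19404) = -4293 - ((3225 - 525*√5) - 19404) = -4293 - (-16179 - 525*√5) = -4293 + (16179 + 525*√5) = 11886 + 525*√5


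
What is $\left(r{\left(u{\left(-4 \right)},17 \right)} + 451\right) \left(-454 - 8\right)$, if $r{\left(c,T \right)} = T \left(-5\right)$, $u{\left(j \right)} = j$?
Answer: $-169092$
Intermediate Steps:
$r{\left(c,T \right)} = - 5 T$
$\left(r{\left(u{\left(-4 \right)},17 \right)} + 451\right) \left(-454 - 8\right) = \left(\left(-5\right) 17 + 451\right) \left(-454 - 8\right) = \left(-85 + 451\right) \left(-462\right) = 366 \left(-462\right) = -169092$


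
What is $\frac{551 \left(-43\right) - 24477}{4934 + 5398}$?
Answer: $- \frac{24085}{5166} \approx -4.6622$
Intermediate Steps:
$\frac{551 \left(-43\right) - 24477}{4934 + 5398} = \frac{-23693 - 24477}{10332} = \left(-48170\right) \frac{1}{10332} = - \frac{24085}{5166}$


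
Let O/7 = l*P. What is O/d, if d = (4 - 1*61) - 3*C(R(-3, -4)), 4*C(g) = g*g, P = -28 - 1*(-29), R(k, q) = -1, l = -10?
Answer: 40/33 ≈ 1.2121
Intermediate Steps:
P = 1 (P = -28 + 29 = 1)
C(g) = g**2/4 (C(g) = (g*g)/4 = g**2/4)
d = -231/4 (d = (4 - 1*61) - 3*(-1)**2/4 = (4 - 61) - 3/4 = -57 - 3*1/4 = -57 - 3/4 = -231/4 ≈ -57.750)
O = -70 (O = 7*(-10*1) = 7*(-10) = -70)
O/d = -70/(-231/4) = -70*(-4/231) = 40/33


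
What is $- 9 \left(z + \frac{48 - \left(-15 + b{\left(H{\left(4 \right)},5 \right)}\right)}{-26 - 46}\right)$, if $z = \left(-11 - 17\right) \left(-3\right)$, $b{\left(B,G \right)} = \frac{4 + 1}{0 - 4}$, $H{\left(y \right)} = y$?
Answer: $- \frac{23935}{32} \approx -747.97$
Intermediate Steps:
$b{\left(B,G \right)} = - \frac{5}{4}$ ($b{\left(B,G \right)} = \frac{5}{-4} = 5 \left(- \frac{1}{4}\right) = - \frac{5}{4}$)
$z = 84$ ($z = \left(-11 - 17\right) \left(-3\right) = \left(-28\right) \left(-3\right) = 84$)
$- 9 \left(z + \frac{48 - \left(-15 + b{\left(H{\left(4 \right)},5 \right)}\right)}{-26 - 46}\right) = - 9 \left(84 + \frac{48 + \left(15 - - \frac{5}{4}\right)}{-26 - 46}\right) = - 9 \left(84 + \frac{48 + \left(15 + \frac{5}{4}\right)}{-72}\right) = - 9 \left(84 + \left(48 + \frac{65}{4}\right) \left(- \frac{1}{72}\right)\right) = - 9 \left(84 + \frac{257}{4} \left(- \frac{1}{72}\right)\right) = - 9 \left(84 - \frac{257}{288}\right) = \left(-9\right) \frac{23935}{288} = - \frac{23935}{32}$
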